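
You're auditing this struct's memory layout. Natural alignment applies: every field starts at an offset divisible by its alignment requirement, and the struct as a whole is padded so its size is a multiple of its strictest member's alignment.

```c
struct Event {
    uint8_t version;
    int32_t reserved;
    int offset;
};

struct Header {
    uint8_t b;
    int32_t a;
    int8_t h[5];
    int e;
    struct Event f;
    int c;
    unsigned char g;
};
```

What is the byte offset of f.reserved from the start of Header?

24

Event: @0: version [1B, align 1] → 1; +3 pad (align 4); @4: reserved [4B, align 4] → 8; @8: offset [4B, align 4] → 12; size 12, align 4
@0: b [1B, align 1] → 1
+3 pad (align 4)
@4: a [4B, align 4] → 8
@8: h [5B, align 1] → 13
+3 pad (align 4)
@16: e [4B, align 4] → 20
@20: f [12B, align 4] → 32
within Event: reserved at 4
20 + 4 = 24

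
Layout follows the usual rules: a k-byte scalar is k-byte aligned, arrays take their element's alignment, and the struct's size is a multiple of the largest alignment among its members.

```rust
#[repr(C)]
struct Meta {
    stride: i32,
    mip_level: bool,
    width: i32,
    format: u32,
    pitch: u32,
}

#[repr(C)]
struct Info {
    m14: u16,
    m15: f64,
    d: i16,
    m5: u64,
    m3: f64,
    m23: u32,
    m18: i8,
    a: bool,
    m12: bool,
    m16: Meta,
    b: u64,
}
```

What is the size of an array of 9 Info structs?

720

Meta: stride at 0 (size 4, align 4) → ends 4; mip_level at 4 (size 1, align 1) → ends 5; pad 3 to align 4 for width; width at 8 (size 4, align 4) → ends 12; format at 12 (size 4, align 4) → ends 16; pitch at 16 (size 4, align 4) → ends 20; total 20 bytes, alignment 4
m14 at 0 (size 2, align 2) → ends 2
pad 6 to align 8 for m15
m15 at 8 (size 8, align 8) → ends 16
d at 16 (size 2, align 2) → ends 18
pad 6 to align 8 for m5
m5 at 24 (size 8, align 8) → ends 32
m3 at 32 (size 8, align 8) → ends 40
m23 at 40 (size 4, align 4) → ends 44
m18 at 44 (size 1, align 1) → ends 45
a at 45 (size 1, align 1) → ends 46
m12 at 46 (size 1, align 1) → ends 47
pad 1 to align 4 for m16
m16 at 48 (size 20, align 4) → ends 68
pad 4 to align 8 for b
b at 72 (size 8, align 8) → ends 80
total 80 bytes, alignment 8
array of 9: 9 × 80 = 720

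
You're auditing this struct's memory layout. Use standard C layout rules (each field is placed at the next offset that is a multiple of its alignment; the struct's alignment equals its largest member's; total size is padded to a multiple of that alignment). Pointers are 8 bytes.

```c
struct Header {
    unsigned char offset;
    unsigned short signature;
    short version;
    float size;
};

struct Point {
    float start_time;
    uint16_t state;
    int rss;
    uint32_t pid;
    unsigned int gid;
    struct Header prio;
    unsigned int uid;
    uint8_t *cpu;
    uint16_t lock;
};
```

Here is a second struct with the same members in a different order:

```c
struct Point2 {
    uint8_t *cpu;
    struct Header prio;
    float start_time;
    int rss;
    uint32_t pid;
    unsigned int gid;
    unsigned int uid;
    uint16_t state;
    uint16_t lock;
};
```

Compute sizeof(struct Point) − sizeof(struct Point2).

Header: offset at 0 (size 1, align 1) → ends 1; pad 1 to align 2 for signature; signature at 2 (size 2, align 2) → ends 4; version at 4 (size 2, align 2) → ends 6; pad 2 to align 4 for size; size at 8 (size 4, align 4) → ends 12; total 12 bytes, alignment 4
start_time at 0 (size 4, align 4) → ends 4
state at 4 (size 2, align 2) → ends 6
pad 2 to align 4 for rss
rss at 8 (size 4, align 4) → ends 12
pid at 12 (size 4, align 4) → ends 16
gid at 16 (size 4, align 4) → ends 20
prio at 20 (size 12, align 4) → ends 32
uid at 32 (size 4, align 4) → ends 36
pad 4 to align 8 for cpu
cpu at 40 (size 8, align 8) → ends 48
lock at 48 (size 2, align 2) → ends 50
tail pad 6 to reach multiple of 8
total 56 bytes, alignment 8
— Point2 —
cpu at 0 (size 8, align 8) → ends 8
prio at 8 (size 12, align 4) → ends 20
start_time at 20 (size 4, align 4) → ends 24
rss at 24 (size 4, align 4) → ends 28
pid at 28 (size 4, align 4) → ends 32
gid at 32 (size 4, align 4) → ends 36
uid at 36 (size 4, align 4) → ends 40
state at 40 (size 2, align 2) → ends 42
lock at 42 (size 2, align 2) → ends 44
tail pad 4 to reach multiple of 8
total 48 bytes, alignment 8
56 − 48 = 8

8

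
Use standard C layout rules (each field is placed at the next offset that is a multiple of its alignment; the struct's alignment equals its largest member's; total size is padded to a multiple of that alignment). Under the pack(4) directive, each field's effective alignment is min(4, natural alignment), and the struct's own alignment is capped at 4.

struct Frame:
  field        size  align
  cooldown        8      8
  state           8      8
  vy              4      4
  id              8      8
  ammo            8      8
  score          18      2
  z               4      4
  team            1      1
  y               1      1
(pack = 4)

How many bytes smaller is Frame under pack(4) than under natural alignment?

8

natural layout:
  @0: cooldown [8B, align 8] → 8
  @8: state [8B, align 8] → 16
  @16: vy [4B, align 4] → 20
  +4 pad (align 8)
  @24: id [8B, align 8] → 32
  @32: ammo [8B, align 8] → 40
  @40: score [18B, align 2] → 58
  +2 pad (align 4)
  @60: z [4B, align 4] → 64
  @64: team [1B, align 1] → 65
  @65: y [1B, align 1] → 66
  +6 tail pad (align 8)
  size 72, align 8
packed(4) layout:
  @0: cooldown [8B, align 4] → 8
  @8: state [8B, align 4] → 16
  @16: vy [4B, align 4] → 20
  @20: id [8B, align 4] → 28
  @28: ammo [8B, align 4] → 36
  @36: score [18B, align 2] → 54
  +2 pad (align 4)
  @56: z [4B, align 4] → 60
  @60: team [1B, align 1] → 61
  @61: y [1B, align 1] → 62
  +2 tail pad (align 4)
  size 64, align 4
72 − 64 = 8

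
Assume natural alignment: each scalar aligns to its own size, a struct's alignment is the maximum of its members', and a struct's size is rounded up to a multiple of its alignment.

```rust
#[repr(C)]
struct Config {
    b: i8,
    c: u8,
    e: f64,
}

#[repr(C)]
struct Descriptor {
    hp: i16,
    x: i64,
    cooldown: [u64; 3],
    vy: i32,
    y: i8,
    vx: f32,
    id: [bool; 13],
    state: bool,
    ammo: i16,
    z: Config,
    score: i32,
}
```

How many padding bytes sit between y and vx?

Config: b at 0 (size 1, align 1) → ends 1; c at 1 (size 1, align 1) → ends 2; pad 6 to align 8 for e; e at 8 (size 8, align 8) → ends 16; total 16 bytes, alignment 8
hp at 0 (size 2, align 2) → ends 2
pad 6 to align 8 for x
x at 8 (size 8, align 8) → ends 16
cooldown at 16 (size 24, align 8) → ends 40
vy at 40 (size 4, align 4) → ends 44
y at 44 (size 1, align 1) → ends 45
pad 3 to align 4 for vx
vx at 48 (size 4, align 4) → ends 52

3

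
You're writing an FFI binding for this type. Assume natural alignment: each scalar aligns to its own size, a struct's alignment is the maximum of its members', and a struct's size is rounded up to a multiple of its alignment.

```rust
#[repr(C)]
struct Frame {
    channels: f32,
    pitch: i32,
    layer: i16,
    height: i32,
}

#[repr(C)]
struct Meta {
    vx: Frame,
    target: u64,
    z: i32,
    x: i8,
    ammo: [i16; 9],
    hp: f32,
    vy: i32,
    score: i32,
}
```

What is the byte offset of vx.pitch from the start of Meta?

4

Frame: channels at 0 (size 4, align 4) → ends 4; pitch at 4 (size 4, align 4) → ends 8; layer at 8 (size 2, align 2) → ends 10; pad 2 to align 4 for height; height at 12 (size 4, align 4) → ends 16; total 16 bytes, alignment 4
vx at 0 (size 16, align 4) → ends 16
within Frame: pitch at 4
0 + 4 = 4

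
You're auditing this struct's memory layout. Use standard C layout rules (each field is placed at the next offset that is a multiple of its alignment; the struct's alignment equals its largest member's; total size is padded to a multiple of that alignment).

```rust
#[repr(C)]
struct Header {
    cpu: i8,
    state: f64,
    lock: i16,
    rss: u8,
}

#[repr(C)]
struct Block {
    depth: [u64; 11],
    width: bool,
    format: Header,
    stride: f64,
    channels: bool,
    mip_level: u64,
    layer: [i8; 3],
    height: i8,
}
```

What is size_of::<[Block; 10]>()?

1520

Header: 0..1  cpu  (1B, 1-aligned); 1..8  -- padding (7B); 8..16  state  (8B, 8-aligned); 16..18  lock  (2B, 2-aligned); 18..19  rss  (1B, 1-aligned); 19..24  -- tail padding (5B); sizeof = 24, alignof = 8
0..88  depth  (88B, 8-aligned)
88..89  width  (1B, 1-aligned)
89..96  -- padding (7B)
96..120  format  (24B, 8-aligned)
120..128  stride  (8B, 8-aligned)
128..129  channels  (1B, 1-aligned)
129..136  -- padding (7B)
136..144  mip_level  (8B, 8-aligned)
144..147  layer  (3B, 1-aligned)
147..148  height  (1B, 1-aligned)
148..152  -- tail padding (4B)
sizeof = 152, alignof = 8
array of 10: 10 × 152 = 1520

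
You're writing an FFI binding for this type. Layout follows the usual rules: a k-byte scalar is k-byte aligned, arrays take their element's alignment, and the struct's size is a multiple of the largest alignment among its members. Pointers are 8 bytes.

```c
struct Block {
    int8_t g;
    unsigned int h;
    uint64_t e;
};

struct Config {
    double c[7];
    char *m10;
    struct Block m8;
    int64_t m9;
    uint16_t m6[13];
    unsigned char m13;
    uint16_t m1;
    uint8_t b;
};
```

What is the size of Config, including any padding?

Block: 0..1  g  (1B, 1-aligned); 1..4  -- padding (3B); 4..8  h  (4B, 4-aligned); 8..16  e  (8B, 8-aligned); sizeof = 16, alignof = 8
0..56  c  (56B, 8-aligned)
56..64  m10  (8B, 8-aligned)
64..80  m8  (16B, 8-aligned)
80..88  m9  (8B, 8-aligned)
88..114  m6  (26B, 2-aligned)
114..115  m13  (1B, 1-aligned)
115..116  -- padding (1B)
116..118  m1  (2B, 2-aligned)
118..119  b  (1B, 1-aligned)
119..120  -- tail padding (1B)
sizeof = 120, alignof = 8

120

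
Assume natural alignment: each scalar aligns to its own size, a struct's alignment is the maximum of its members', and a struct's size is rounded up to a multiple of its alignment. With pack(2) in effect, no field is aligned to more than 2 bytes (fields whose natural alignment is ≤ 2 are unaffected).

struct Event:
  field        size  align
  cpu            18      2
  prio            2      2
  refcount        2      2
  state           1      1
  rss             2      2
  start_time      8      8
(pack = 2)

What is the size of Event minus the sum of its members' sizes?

cpu at 0 (size 18, align 2) → ends 18
prio at 18 (size 2, align 2) → ends 20
refcount at 20 (size 2, align 2) → ends 22
state at 22 (size 1, align 1) → ends 23
pad 1 to align 2 for rss
rss at 24 (size 2, align 2) → ends 26
start_time at 26 (size 8, align 2) → ends 34
total 34 bytes, alignment 2
data bytes 33, size 34 → padding 1

1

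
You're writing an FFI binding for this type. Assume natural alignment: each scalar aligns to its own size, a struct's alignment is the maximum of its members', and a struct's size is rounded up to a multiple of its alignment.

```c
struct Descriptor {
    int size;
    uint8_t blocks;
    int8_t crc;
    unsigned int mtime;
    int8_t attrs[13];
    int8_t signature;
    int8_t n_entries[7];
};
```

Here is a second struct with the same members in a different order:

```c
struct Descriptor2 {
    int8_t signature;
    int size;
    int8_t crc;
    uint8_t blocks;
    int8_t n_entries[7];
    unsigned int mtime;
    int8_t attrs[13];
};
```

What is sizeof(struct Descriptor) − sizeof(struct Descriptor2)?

@0: size [4B, align 4] → 4
@4: blocks [1B, align 1] → 5
@5: crc [1B, align 1] → 6
+2 pad (align 4)
@8: mtime [4B, align 4] → 12
@12: attrs [13B, align 1] → 25
@25: signature [1B, align 1] → 26
@26: n_entries [7B, align 1] → 33
+3 tail pad (align 4)
size 36, align 4
— Descriptor2 —
@0: signature [1B, align 1] → 1
+3 pad (align 4)
@4: size [4B, align 4] → 8
@8: crc [1B, align 1] → 9
@9: blocks [1B, align 1] → 10
@10: n_entries [7B, align 1] → 17
+3 pad (align 4)
@20: mtime [4B, align 4] → 24
@24: attrs [13B, align 1] → 37
+3 tail pad (align 4)
size 40, align 4
36 − 40 = -4

-4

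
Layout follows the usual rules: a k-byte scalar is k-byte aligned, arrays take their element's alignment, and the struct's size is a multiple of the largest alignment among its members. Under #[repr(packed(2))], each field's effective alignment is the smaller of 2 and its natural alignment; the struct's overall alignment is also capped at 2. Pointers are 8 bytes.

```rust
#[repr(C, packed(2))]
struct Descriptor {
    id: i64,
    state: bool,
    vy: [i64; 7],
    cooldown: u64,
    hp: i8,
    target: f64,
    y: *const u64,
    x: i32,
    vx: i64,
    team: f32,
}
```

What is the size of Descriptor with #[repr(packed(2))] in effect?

id at 0 (size 8, align 2) → ends 8
state at 8 (size 1, align 1) → ends 9
pad 1 to align 2 for vy
vy at 10 (size 56, align 2) → ends 66
cooldown at 66 (size 8, align 2) → ends 74
hp at 74 (size 1, align 1) → ends 75
pad 1 to align 2 for target
target at 76 (size 8, align 2) → ends 84
y at 84 (size 8, align 2) → ends 92
x at 92 (size 4, align 2) → ends 96
vx at 96 (size 8, align 2) → ends 104
team at 104 (size 4, align 2) → ends 108
total 108 bytes, alignment 2

108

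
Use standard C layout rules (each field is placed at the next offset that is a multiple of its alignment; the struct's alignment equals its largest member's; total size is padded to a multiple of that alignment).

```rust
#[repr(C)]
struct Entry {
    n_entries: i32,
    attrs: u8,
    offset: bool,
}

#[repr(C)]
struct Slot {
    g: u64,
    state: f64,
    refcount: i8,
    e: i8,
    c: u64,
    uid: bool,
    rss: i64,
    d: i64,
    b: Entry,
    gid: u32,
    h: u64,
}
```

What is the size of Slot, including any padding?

Entry: @0: n_entries [4B, align 4] → 4; @4: attrs [1B, align 1] → 5; @5: offset [1B, align 1] → 6; +2 tail pad (align 4); size 8, align 4
@0: g [8B, align 8] → 8
@8: state [8B, align 8] → 16
@16: refcount [1B, align 1] → 17
@17: e [1B, align 1] → 18
+6 pad (align 8)
@24: c [8B, align 8] → 32
@32: uid [1B, align 1] → 33
+7 pad (align 8)
@40: rss [8B, align 8] → 48
@48: d [8B, align 8] → 56
@56: b [8B, align 4] → 64
@64: gid [4B, align 4] → 68
+4 pad (align 8)
@72: h [8B, align 8] → 80
size 80, align 8

80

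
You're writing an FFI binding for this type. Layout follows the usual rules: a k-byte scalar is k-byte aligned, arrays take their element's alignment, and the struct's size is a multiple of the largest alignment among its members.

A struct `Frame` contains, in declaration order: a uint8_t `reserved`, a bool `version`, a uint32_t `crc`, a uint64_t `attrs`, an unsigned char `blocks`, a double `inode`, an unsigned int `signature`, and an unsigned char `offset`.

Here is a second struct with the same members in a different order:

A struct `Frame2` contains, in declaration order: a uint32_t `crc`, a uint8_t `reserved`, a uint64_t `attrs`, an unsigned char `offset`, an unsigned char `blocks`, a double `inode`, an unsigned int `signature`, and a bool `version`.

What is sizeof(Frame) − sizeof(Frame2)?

0

reserved at 0 (size 1, align 1) → ends 1
version at 1 (size 1, align 1) → ends 2
pad 2 to align 4 for crc
crc at 4 (size 4, align 4) → ends 8
attrs at 8 (size 8, align 8) → ends 16
blocks at 16 (size 1, align 1) → ends 17
pad 7 to align 8 for inode
inode at 24 (size 8, align 8) → ends 32
signature at 32 (size 4, align 4) → ends 36
offset at 36 (size 1, align 1) → ends 37
tail pad 3 to reach multiple of 8
total 40 bytes, alignment 8
— Frame2 —
crc at 0 (size 4, align 4) → ends 4
reserved at 4 (size 1, align 1) → ends 5
pad 3 to align 8 for attrs
attrs at 8 (size 8, align 8) → ends 16
offset at 16 (size 1, align 1) → ends 17
blocks at 17 (size 1, align 1) → ends 18
pad 6 to align 8 for inode
inode at 24 (size 8, align 8) → ends 32
signature at 32 (size 4, align 4) → ends 36
version at 36 (size 1, align 1) → ends 37
tail pad 3 to reach multiple of 8
total 40 bytes, alignment 8
40 − 40 = 0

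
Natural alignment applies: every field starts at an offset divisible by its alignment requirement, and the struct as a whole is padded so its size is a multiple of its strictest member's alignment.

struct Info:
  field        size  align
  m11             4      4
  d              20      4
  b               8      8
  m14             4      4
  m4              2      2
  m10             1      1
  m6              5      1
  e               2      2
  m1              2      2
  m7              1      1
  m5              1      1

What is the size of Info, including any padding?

56

m11 at 0 (size 4, align 4) → ends 4
d at 4 (size 20, align 4) → ends 24
b at 24 (size 8, align 8) → ends 32
m14 at 32 (size 4, align 4) → ends 36
m4 at 36 (size 2, align 2) → ends 38
m10 at 38 (size 1, align 1) → ends 39
m6 at 39 (size 5, align 1) → ends 44
e at 44 (size 2, align 2) → ends 46
m1 at 46 (size 2, align 2) → ends 48
m7 at 48 (size 1, align 1) → ends 49
m5 at 49 (size 1, align 1) → ends 50
tail pad 6 to reach multiple of 8
total 56 bytes, alignment 8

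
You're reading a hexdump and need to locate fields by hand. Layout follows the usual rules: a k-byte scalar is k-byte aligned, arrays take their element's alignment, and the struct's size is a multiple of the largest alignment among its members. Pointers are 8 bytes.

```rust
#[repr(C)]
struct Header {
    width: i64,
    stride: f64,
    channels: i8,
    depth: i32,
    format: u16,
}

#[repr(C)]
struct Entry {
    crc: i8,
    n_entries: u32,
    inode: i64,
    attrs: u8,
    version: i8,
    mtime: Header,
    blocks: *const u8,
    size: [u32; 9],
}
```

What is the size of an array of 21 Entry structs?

2184

Header: @0: width [8B, align 8] → 8; @8: stride [8B, align 8] → 16; @16: channels [1B, align 1] → 17; +3 pad (align 4); @20: depth [4B, align 4] → 24; @24: format [2B, align 2] → 26; +6 tail pad (align 8); size 32, align 8
@0: crc [1B, align 1] → 1
+3 pad (align 4)
@4: n_entries [4B, align 4] → 8
@8: inode [8B, align 8] → 16
@16: attrs [1B, align 1] → 17
@17: version [1B, align 1] → 18
+6 pad (align 8)
@24: mtime [32B, align 8] → 56
@56: blocks [8B, align 8] → 64
@64: size [36B, align 4] → 100
+4 tail pad (align 8)
size 104, align 8
array of 21: 21 × 104 = 2184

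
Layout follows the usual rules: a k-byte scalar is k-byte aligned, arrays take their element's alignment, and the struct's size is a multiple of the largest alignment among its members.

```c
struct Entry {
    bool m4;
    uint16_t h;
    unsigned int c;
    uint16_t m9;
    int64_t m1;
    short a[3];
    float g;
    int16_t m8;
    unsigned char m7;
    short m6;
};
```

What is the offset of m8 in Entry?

36

m4 at 0 (size 1, align 1) → ends 1
pad 1 to align 2 for h
h at 2 (size 2, align 2) → ends 4
c at 4 (size 4, align 4) → ends 8
m9 at 8 (size 2, align 2) → ends 10
pad 6 to align 8 for m1
m1 at 16 (size 8, align 8) → ends 24
a at 24 (size 6, align 2) → ends 30
pad 2 to align 4 for g
g at 32 (size 4, align 4) → ends 36
m8 at 36 (size 2, align 2) → ends 38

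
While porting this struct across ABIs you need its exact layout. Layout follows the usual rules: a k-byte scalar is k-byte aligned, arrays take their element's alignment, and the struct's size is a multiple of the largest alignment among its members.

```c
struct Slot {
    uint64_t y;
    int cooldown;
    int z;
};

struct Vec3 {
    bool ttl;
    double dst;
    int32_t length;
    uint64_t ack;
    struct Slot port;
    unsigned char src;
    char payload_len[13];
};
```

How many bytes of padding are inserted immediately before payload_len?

Slot: @0: y [8B, align 8] → 8; @8: cooldown [4B, align 4] → 12; @12: z [4B, align 4] → 16; size 16, align 8
@0: ttl [1B, align 1] → 1
+7 pad (align 8)
@8: dst [8B, align 8] → 16
@16: length [4B, align 4] → 20
+4 pad (align 8)
@24: ack [8B, align 8] → 32
@32: port [16B, align 8] → 48
@48: src [1B, align 1] → 49
@49: payload_len [13B, align 1] → 62

0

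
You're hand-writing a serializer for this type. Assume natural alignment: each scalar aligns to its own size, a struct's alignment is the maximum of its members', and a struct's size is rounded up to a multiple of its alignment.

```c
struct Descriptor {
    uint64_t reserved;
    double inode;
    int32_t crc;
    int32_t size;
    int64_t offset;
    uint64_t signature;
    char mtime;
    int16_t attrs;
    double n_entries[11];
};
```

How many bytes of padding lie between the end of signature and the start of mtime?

0

reserved at 0 (size 8, align 8) → ends 8
inode at 8 (size 8, align 8) → ends 16
crc at 16 (size 4, align 4) → ends 20
size at 20 (size 4, align 4) → ends 24
offset at 24 (size 8, align 8) → ends 32
signature at 32 (size 8, align 8) → ends 40
mtime at 40 (size 1, align 1) → ends 41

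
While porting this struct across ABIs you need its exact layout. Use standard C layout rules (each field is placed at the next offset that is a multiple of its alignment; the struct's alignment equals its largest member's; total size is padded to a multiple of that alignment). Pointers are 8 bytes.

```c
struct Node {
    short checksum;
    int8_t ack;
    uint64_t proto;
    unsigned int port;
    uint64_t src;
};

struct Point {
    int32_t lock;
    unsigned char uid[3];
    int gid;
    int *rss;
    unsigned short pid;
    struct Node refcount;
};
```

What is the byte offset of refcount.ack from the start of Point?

Node: checksum at 0 (size 2, align 2) → ends 2; ack at 2 (size 1, align 1) → ends 3; pad 5 to align 8 for proto; proto at 8 (size 8, align 8) → ends 16; port at 16 (size 4, align 4) → ends 20; pad 4 to align 8 for src; src at 24 (size 8, align 8) → ends 32; total 32 bytes, alignment 8
lock at 0 (size 4, align 4) → ends 4
uid at 4 (size 3, align 1) → ends 7
pad 1 to align 4 for gid
gid at 8 (size 4, align 4) → ends 12
pad 4 to align 8 for rss
rss at 16 (size 8, align 8) → ends 24
pid at 24 (size 2, align 2) → ends 26
pad 6 to align 8 for refcount
refcount at 32 (size 32, align 8) → ends 64
within Node: ack at 2
32 + 2 = 34

34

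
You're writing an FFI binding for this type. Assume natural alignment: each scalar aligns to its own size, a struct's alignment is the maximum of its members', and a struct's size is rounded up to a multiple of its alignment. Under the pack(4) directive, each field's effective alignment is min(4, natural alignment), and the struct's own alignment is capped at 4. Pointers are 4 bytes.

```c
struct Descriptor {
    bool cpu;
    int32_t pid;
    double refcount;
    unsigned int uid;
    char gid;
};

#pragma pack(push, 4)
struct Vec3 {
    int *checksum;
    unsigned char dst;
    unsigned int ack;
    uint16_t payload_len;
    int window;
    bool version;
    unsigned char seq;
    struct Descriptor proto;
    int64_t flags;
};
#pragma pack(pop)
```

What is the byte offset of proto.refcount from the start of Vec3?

32

Descriptor: @0: cpu [1B, align 1] → 1; +3 pad (align 4); @4: pid [4B, align 4] → 8; @8: refcount [8B, align 8] → 16; @16: uid [4B, align 4] → 20; @20: gid [1B, align 1] → 21; +3 tail pad (align 8); size 24, align 8
@0: checksum [4B, align 4] → 4
@4: dst [1B, align 1] → 5
+3 pad (align 4)
@8: ack [4B, align 4] → 12
@12: payload_len [2B, align 2] → 14
+2 pad (align 4)
@16: window [4B, align 4] → 20
@20: version [1B, align 1] → 21
@21: seq [1B, align 1] → 22
+2 pad (align 4)
@24: proto [24B, align 4] → 48
within Descriptor: refcount at 8
24 + 8 = 32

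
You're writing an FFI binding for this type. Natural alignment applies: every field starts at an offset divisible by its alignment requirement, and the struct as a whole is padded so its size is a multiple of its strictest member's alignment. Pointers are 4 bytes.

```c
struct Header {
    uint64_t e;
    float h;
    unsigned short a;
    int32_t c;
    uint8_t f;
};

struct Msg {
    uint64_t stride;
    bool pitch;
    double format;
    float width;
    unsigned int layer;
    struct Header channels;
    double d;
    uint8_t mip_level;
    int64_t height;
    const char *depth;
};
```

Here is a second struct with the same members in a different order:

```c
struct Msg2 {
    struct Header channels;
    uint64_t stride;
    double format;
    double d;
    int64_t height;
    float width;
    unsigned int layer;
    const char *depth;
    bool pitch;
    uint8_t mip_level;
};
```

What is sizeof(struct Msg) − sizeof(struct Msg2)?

16

Header: @0: e [8B, align 8] → 8; @8: h [4B, align 4] → 12; @12: a [2B, align 2] → 14; +2 pad (align 4); @16: c [4B, align 4] → 20; @20: f [1B, align 1] → 21; +3 tail pad (align 8); size 24, align 8
@0: stride [8B, align 8] → 8
@8: pitch [1B, align 1] → 9
+7 pad (align 8)
@16: format [8B, align 8] → 24
@24: width [4B, align 4] → 28
@28: layer [4B, align 4] → 32
@32: channels [24B, align 8] → 56
@56: d [8B, align 8] → 64
@64: mip_level [1B, align 1] → 65
+7 pad (align 8)
@72: height [8B, align 8] → 80
@80: depth [4B, align 4] → 84
+4 tail pad (align 8)
size 88, align 8
— Msg2 —
@0: channels [24B, align 8] → 24
@24: stride [8B, align 8] → 32
@32: format [8B, align 8] → 40
@40: d [8B, align 8] → 48
@48: height [8B, align 8] → 56
@56: width [4B, align 4] → 60
@60: layer [4B, align 4] → 64
@64: depth [4B, align 4] → 68
@68: pitch [1B, align 1] → 69
@69: mip_level [1B, align 1] → 70
+2 tail pad (align 8)
size 72, align 8
88 − 72 = 16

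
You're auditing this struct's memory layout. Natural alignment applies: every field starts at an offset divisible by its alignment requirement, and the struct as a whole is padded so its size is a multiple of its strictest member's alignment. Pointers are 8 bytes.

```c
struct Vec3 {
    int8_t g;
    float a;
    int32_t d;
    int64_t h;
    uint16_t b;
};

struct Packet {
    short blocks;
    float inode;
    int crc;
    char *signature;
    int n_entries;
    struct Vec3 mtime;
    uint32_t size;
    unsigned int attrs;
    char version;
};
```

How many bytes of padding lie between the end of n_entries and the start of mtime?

4

Vec3: @0: g [1B, align 1] → 1; +3 pad (align 4); @4: a [4B, align 4] → 8; @8: d [4B, align 4] → 12; +4 pad (align 8); @16: h [8B, align 8] → 24; @24: b [2B, align 2] → 26; +6 tail pad (align 8); size 32, align 8
@0: blocks [2B, align 2] → 2
+2 pad (align 4)
@4: inode [4B, align 4] → 8
@8: crc [4B, align 4] → 12
+4 pad (align 8)
@16: signature [8B, align 8] → 24
@24: n_entries [4B, align 4] → 28
+4 pad (align 8)
@32: mtime [32B, align 8] → 64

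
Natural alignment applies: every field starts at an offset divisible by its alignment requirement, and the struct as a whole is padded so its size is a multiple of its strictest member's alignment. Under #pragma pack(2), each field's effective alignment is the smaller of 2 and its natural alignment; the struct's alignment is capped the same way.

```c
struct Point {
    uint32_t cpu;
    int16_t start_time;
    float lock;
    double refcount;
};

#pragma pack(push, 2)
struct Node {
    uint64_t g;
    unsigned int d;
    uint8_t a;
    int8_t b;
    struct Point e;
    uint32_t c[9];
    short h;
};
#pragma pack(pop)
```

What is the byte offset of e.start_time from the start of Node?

18

Point: cpu at 0 (size 4, align 4) → ends 4; start_time at 4 (size 2, align 2) → ends 6; pad 2 to align 4 for lock; lock at 8 (size 4, align 4) → ends 12; pad 4 to align 8 for refcount; refcount at 16 (size 8, align 8) → ends 24; total 24 bytes, alignment 8
g at 0 (size 8, align 2) → ends 8
d at 8 (size 4, align 2) → ends 12
a at 12 (size 1, align 1) → ends 13
b at 13 (size 1, align 1) → ends 14
e at 14 (size 24, align 2) → ends 38
within Point: start_time at 4
14 + 4 = 18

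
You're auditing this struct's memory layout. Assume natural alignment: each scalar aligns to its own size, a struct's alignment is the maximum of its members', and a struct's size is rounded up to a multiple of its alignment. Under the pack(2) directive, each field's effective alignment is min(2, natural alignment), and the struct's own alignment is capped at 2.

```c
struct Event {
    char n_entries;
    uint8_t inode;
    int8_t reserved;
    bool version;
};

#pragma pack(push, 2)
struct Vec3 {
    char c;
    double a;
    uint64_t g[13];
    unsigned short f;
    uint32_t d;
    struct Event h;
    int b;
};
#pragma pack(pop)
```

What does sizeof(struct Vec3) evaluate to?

Event: @0: n_entries [1B, align 1] → 1; @1: inode [1B, align 1] → 2; @2: reserved [1B, align 1] → 3; @3: version [1B, align 1] → 4; size 4, align 1
@0: c [1B, align 1] → 1
+1 pad (align 2)
@2: a [8B, align 2] → 10
@10: g [104B, align 2] → 114
@114: f [2B, align 2] → 116
@116: d [4B, align 2] → 120
@120: h [4B, align 1] → 124
@124: b [4B, align 2] → 128
size 128, align 2

128 bytes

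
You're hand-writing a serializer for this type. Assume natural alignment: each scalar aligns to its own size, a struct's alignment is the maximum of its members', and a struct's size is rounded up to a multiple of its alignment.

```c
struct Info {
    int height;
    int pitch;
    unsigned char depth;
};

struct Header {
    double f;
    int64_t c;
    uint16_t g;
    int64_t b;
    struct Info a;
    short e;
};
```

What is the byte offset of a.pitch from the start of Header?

Info: 0..4  height  (4B, 4-aligned); 4..8  pitch  (4B, 4-aligned); 8..9  depth  (1B, 1-aligned); 9..12  -- tail padding (3B); sizeof = 12, alignof = 4
0..8  f  (8B, 8-aligned)
8..16  c  (8B, 8-aligned)
16..18  g  (2B, 2-aligned)
18..24  -- padding (6B)
24..32  b  (8B, 8-aligned)
32..44  a  (12B, 4-aligned)
within Info: pitch at 4
32 + 4 = 36

36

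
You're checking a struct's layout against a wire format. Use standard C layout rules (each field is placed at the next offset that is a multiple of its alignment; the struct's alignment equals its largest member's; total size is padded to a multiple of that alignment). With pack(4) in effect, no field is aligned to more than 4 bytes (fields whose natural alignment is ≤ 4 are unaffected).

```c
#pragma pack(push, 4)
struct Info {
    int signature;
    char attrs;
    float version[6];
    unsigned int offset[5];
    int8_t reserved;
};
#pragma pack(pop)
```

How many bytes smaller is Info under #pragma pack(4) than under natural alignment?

natural layout:
  @0: signature [4B, align 4] → 4
  @4: attrs [1B, align 1] → 5
  +3 pad (align 4)
  @8: version [24B, align 4] → 32
  @32: offset [20B, align 4] → 52
  @52: reserved [1B, align 1] → 53
  +3 tail pad (align 4)
  size 56, align 4
packed(4) layout:
  @0: signature [4B, align 4] → 4
  @4: attrs [1B, align 1] → 5
  +3 pad (align 4)
  @8: version [24B, align 4] → 32
  @32: offset [20B, align 4] → 52
  @52: reserved [1B, align 1] → 53
  +3 tail pad (align 4)
  size 56, align 4
56 − 56 = 0

0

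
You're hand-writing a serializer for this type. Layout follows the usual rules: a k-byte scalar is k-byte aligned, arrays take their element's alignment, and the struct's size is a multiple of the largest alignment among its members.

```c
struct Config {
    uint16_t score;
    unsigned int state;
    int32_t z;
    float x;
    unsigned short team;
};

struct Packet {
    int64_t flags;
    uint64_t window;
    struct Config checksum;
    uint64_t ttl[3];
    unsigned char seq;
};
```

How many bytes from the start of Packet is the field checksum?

Config: 0..2  score  (2B, 2-aligned); 2..4  -- padding (2B); 4..8  state  (4B, 4-aligned); 8..12  z  (4B, 4-aligned); 12..16  x  (4B, 4-aligned); 16..18  team  (2B, 2-aligned); 18..20  -- tail padding (2B); sizeof = 20, alignof = 4
0..8  flags  (8B, 8-aligned)
8..16  window  (8B, 8-aligned)
16..36  checksum  (20B, 4-aligned)

16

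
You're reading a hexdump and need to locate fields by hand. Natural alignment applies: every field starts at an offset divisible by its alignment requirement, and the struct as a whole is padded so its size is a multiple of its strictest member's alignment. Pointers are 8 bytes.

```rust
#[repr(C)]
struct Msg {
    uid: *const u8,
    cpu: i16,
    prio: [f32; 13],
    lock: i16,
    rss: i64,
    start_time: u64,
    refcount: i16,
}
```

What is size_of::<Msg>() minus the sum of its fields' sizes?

14

uid at 0 (size 8, align 8) → ends 8
cpu at 8 (size 2, align 2) → ends 10
pad 2 to align 4 for prio
prio at 12 (size 52, align 4) → ends 64
lock at 64 (size 2, align 2) → ends 66
pad 6 to align 8 for rss
rss at 72 (size 8, align 8) → ends 80
start_time at 80 (size 8, align 8) → ends 88
refcount at 88 (size 2, align 2) → ends 90
tail pad 6 to reach multiple of 8
total 96 bytes, alignment 8
data bytes 82, size 96 → padding 14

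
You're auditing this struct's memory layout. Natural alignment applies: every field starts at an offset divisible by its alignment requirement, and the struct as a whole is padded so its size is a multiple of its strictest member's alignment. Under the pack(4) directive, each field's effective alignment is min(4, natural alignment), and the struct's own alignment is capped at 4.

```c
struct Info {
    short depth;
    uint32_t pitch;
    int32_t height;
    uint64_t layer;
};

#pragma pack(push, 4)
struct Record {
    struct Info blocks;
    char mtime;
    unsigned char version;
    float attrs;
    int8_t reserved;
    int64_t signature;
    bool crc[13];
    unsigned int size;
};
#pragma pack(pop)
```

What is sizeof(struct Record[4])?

256

Info: depth at 0 (size 2, align 2) → ends 2; pad 2 to align 4 for pitch; pitch at 4 (size 4, align 4) → ends 8; height at 8 (size 4, align 4) → ends 12; pad 4 to align 8 for layer; layer at 16 (size 8, align 8) → ends 24; total 24 bytes, alignment 8
blocks at 0 (size 24, align 4) → ends 24
mtime at 24 (size 1, align 1) → ends 25
version at 25 (size 1, align 1) → ends 26
pad 2 to align 4 for attrs
attrs at 28 (size 4, align 4) → ends 32
reserved at 32 (size 1, align 1) → ends 33
pad 3 to align 4 for signature
signature at 36 (size 8, align 4) → ends 44
crc at 44 (size 13, align 1) → ends 57
pad 3 to align 4 for size
size at 60 (size 4, align 4) → ends 64
total 64 bytes, alignment 4
array of 4: 4 × 64 = 256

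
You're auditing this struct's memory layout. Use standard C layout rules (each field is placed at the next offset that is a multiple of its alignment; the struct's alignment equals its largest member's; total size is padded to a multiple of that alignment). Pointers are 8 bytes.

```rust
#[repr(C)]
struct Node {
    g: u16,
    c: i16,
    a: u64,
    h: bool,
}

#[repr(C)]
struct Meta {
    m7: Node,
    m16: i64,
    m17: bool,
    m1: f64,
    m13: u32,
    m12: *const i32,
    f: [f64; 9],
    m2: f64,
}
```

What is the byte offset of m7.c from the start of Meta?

2

Node: 0..2  g  (2B, 2-aligned); 2..4  c  (2B, 2-aligned); 4..8  -- padding (4B); 8..16  a  (8B, 8-aligned); 16..17  h  (1B, 1-aligned); 17..24  -- tail padding (7B); sizeof = 24, alignof = 8
0..24  m7  (24B, 8-aligned)
within Node: c at 2
0 + 2 = 2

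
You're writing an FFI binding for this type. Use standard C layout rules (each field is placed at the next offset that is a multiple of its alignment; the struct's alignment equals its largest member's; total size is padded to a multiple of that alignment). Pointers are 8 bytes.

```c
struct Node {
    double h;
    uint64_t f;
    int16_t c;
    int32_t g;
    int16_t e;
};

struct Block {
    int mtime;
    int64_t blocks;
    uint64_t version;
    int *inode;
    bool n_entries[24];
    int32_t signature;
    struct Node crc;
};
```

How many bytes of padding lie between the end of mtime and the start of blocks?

Node: @0: h [8B, align 8] → 8; @8: f [8B, align 8] → 16; @16: c [2B, align 2] → 18; +2 pad (align 4); @20: g [4B, align 4] → 24; @24: e [2B, align 2] → 26; +6 tail pad (align 8); size 32, align 8
@0: mtime [4B, align 4] → 4
+4 pad (align 8)
@8: blocks [8B, align 8] → 16

4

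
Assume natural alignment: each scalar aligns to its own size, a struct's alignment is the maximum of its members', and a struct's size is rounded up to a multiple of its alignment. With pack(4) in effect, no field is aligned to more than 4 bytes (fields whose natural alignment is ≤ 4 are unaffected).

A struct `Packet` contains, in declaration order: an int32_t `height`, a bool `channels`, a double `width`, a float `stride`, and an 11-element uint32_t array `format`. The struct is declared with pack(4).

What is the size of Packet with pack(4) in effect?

64

0..4  height  (4B, 4-aligned)
4..5  channels  (1B, 1-aligned)
5..8  -- padding (3B)
8..16  width  (8B, 4-aligned)
16..20  stride  (4B, 4-aligned)
20..64  format  (44B, 4-aligned)
sizeof = 64, alignof = 4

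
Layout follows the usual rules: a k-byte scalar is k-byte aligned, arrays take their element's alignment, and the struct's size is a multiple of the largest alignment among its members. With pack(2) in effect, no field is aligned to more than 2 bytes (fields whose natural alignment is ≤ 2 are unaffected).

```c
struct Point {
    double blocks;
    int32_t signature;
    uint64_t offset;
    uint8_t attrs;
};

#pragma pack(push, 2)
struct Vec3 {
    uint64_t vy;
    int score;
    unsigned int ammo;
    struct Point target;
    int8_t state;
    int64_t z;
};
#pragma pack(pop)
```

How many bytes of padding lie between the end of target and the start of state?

0

Point: @0: blocks [8B, align 8] → 8; @8: signature [4B, align 4] → 12; +4 pad (align 8); @16: offset [8B, align 8] → 24; @24: attrs [1B, align 1] → 25; +7 tail pad (align 8); size 32, align 8
@0: vy [8B, align 2] → 8
@8: score [4B, align 2] → 12
@12: ammo [4B, align 2] → 16
@16: target [32B, align 2] → 48
@48: state [1B, align 1] → 49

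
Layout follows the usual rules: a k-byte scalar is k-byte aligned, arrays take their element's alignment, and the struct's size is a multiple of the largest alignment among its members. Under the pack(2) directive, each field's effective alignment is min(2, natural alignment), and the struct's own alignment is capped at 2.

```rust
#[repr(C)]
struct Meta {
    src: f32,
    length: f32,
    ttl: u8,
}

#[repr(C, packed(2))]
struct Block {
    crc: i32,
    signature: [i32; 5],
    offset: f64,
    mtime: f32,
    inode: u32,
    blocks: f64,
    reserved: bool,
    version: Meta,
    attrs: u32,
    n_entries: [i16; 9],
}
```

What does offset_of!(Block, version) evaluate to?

50

Meta: 0..4  src  (4B, 4-aligned); 4..8  length  (4B, 4-aligned); 8..9  ttl  (1B, 1-aligned); 9..12  -- tail padding (3B); sizeof = 12, alignof = 4
0..4  crc  (4B, 2-aligned)
4..24  signature  (20B, 2-aligned)
24..32  offset  (8B, 2-aligned)
32..36  mtime  (4B, 2-aligned)
36..40  inode  (4B, 2-aligned)
40..48  blocks  (8B, 2-aligned)
48..49  reserved  (1B, 1-aligned)
49..50  -- padding (1B)
50..62  version  (12B, 2-aligned)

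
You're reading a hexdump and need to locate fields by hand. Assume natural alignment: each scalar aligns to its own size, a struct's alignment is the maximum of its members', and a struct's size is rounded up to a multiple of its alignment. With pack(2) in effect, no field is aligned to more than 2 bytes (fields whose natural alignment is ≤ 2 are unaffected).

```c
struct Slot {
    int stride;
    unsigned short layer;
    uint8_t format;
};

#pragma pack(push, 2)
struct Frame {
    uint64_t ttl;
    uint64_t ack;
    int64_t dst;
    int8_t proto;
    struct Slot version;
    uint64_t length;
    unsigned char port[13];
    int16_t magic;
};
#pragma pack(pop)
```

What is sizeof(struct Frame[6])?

348

Slot: stride at 0 (size 4, align 4) → ends 4; layer at 4 (size 2, align 2) → ends 6; format at 6 (size 1, align 1) → ends 7; tail pad 1 to reach multiple of 4; total 8 bytes, alignment 4
ttl at 0 (size 8, align 2) → ends 8
ack at 8 (size 8, align 2) → ends 16
dst at 16 (size 8, align 2) → ends 24
proto at 24 (size 1, align 1) → ends 25
pad 1 to align 2 for version
version at 26 (size 8, align 2) → ends 34
length at 34 (size 8, align 2) → ends 42
port at 42 (size 13, align 1) → ends 55
pad 1 to align 2 for magic
magic at 56 (size 2, align 2) → ends 58
total 58 bytes, alignment 2
array of 6: 6 × 58 = 348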